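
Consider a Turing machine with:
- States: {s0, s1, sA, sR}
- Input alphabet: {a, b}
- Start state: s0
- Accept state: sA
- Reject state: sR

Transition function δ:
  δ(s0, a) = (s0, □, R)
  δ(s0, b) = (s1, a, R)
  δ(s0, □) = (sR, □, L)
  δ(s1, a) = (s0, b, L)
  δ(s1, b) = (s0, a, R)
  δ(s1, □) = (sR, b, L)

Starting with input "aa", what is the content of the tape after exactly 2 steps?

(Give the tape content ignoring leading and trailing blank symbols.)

Execution trace:
Initial: [s0]aa
Step 1: δ(s0, a) = (s0, □, R) → □[s0]a
Step 2: δ(s0, a) = (s0, □, R) → □□[s0]□

After 2 steps, the tape (ignoring leading/trailing blanks) is: □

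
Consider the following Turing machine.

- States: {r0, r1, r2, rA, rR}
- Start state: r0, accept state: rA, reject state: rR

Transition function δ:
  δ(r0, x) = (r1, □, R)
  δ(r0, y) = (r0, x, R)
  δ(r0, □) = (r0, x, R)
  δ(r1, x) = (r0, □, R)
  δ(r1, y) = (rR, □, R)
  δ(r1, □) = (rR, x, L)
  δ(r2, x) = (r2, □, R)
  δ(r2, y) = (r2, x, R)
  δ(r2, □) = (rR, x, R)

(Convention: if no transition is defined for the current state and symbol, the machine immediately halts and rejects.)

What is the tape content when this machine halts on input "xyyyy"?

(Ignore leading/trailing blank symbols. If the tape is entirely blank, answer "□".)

Execution trace:
Initial: [r0]xyyyy
Step 1: δ(r0, x) = (r1, □, R) → □[r1]yyyy
Step 2: δ(r1, y) = (rR, □, R) → □□[rR]yyy

The machine reaches the reject state rR and halts.

Final tape (ignoring leading/trailing blanks): yyy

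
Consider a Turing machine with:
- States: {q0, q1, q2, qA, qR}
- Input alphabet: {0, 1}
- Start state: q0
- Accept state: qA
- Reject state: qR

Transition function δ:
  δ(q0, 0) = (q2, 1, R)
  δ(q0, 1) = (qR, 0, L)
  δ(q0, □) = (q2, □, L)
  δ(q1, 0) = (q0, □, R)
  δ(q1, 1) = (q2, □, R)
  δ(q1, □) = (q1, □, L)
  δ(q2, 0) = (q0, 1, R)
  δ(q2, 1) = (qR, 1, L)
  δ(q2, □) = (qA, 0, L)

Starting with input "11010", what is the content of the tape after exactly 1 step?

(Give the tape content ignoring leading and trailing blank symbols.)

Execution trace:
Initial: [q0]11010
Step 1: δ(q0, 1) = (qR, 0, L) → [qR]□01010

The machine reaches the reject state qR and halts.

After 1 step, the tape (ignoring leading/trailing blanks) is: 01010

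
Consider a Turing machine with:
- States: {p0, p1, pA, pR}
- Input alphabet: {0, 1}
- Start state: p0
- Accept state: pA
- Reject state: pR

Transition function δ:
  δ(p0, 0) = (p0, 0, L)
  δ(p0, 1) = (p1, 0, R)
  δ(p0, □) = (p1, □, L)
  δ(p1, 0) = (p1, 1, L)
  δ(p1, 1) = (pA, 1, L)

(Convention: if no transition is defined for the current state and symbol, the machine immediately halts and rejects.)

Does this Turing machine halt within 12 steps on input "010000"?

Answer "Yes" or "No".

Execution trace:
Initial: [p0]010000
Step 1: δ(p0, 0) = (p0, 0, L) → [p0]□010000
Step 2: δ(p0, □) = (p1, □, L) → [p1]□□010000

No transition is defined for δ(p1, □). By convention the machine halts and rejects.
The machine halted after 2 steps (within the 12-step bound).

Answer: Yes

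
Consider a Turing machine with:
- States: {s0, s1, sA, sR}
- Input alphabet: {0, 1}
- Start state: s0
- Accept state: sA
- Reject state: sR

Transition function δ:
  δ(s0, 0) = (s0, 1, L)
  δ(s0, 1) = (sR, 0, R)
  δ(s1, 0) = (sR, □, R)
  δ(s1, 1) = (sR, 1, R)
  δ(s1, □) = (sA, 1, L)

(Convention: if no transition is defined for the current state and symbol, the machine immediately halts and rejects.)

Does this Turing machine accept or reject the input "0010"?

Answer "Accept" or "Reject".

Execution trace:
Initial: [s0]0010
Step 1: δ(s0, 0) = (s0, 1, L) → [s0]□1010

No transition is defined for δ(s0, □). By convention the machine halts and rejects.

Answer: Reject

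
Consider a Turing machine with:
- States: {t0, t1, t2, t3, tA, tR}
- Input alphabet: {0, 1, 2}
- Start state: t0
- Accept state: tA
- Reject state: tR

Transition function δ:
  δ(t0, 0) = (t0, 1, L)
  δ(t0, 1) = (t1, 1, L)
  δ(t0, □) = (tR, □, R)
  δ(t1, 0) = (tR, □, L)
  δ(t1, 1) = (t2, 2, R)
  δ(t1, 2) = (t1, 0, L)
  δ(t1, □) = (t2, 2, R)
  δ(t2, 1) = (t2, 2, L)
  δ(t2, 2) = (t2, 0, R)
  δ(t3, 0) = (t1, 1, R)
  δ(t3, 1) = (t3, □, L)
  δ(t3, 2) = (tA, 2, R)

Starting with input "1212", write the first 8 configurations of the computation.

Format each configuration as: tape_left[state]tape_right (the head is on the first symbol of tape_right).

Transitions applied:
Step 1: δ(t0, 1) = (t1, 1, L)
Step 2: δ(t1, □) = (t2, 2, R)
Step 3: δ(t2, 1) = (t2, 2, L)
Step 4: δ(t2, 2) = (t2, 0, R)
Step 5: δ(t2, 2) = (t2, 0, R)
Step 6: δ(t2, 2) = (t2, 0, R)
Step 7: δ(t2, 1) = (t2, 2, L)

The first 8 configurations are:
[t0]1212 ⊢ [t1]□1212 ⊢ 2[t2]1212 ⊢ [t2]22212 ⊢ 0[t2]2212 ⊢ 00[t2]212 ⊢ 000[t2]12 ⊢ 00[t2]022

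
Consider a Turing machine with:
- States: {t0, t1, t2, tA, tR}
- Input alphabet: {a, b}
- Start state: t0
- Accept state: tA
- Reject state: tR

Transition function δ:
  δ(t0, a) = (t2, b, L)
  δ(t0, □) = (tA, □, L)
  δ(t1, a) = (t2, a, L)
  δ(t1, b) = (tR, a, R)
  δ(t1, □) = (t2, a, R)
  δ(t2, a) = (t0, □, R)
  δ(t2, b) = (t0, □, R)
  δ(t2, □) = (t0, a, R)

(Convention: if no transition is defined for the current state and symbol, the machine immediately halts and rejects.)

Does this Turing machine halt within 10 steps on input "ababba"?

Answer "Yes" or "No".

Execution trace:
Initial: [t0]ababba
Step 1: δ(t0, a) = (t2, b, L) → [t2]□bbabba
Step 2: δ(t2, □) = (t0, a, R) → a[t0]bbabba

No transition is defined for δ(t0, b). By convention the machine halts and rejects.
The machine halted after 2 steps (within the 10-step bound).

Answer: Yes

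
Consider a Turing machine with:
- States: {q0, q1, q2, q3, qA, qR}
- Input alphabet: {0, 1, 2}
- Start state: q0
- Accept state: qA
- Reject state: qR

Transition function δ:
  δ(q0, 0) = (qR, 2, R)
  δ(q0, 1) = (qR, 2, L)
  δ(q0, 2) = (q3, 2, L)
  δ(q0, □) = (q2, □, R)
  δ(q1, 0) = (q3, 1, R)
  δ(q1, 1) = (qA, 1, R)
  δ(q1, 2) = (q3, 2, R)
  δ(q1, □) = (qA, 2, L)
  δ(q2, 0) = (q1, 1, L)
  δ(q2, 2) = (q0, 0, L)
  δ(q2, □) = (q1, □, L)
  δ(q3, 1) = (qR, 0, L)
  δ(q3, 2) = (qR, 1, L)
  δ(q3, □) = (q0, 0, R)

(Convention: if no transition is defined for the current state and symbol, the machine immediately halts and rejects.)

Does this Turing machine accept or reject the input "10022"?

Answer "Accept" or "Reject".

Execution trace:
Initial: [q0]10022
Step 1: δ(q0, 1) = (qR, 2, L) → [qR]□20022

The machine reaches the reject state qR and halts.

Answer: Reject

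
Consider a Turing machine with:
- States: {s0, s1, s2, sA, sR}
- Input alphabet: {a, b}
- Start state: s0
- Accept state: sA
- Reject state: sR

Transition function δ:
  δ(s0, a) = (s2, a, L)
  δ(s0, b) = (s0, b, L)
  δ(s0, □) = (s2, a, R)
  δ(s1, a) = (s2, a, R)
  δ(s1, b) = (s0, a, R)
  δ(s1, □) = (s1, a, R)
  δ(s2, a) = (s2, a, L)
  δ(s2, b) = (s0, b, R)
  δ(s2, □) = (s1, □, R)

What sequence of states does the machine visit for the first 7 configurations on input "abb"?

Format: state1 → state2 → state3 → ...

Execution trace:
Initial: [s0]abb
Step 1: δ(s0, a) = (s2, a, L) → [s2]□abb
Step 2: δ(s2, □) = (s1, □, R) → □[s1]abb
Step 3: δ(s1, a) = (s2, a, R) → □a[s2]bb
Step 4: δ(s2, b) = (s0, b, R) → □ab[s0]b
Step 5: δ(s0, b) = (s0, b, L) → □a[s0]bb
Step 6: δ(s0, b) = (s0, b, L) → □[s0]abb

State sequence: s0 → s2 → s1 → s2 → s0 → s0 → s0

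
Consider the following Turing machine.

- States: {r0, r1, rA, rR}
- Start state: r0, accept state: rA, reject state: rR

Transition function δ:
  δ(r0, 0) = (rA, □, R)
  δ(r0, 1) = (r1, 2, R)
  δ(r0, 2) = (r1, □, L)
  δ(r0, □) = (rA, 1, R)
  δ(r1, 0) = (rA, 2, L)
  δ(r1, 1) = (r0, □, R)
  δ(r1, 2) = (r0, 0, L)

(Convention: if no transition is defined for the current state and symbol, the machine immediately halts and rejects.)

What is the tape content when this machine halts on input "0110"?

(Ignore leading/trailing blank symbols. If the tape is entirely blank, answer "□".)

Execution trace:
Initial: [r0]0110
Step 1: δ(r0, 0) = (rA, □, R) → □[rA]110

The machine reaches the accept state rA and halts.

Final tape (ignoring leading/trailing blanks): 110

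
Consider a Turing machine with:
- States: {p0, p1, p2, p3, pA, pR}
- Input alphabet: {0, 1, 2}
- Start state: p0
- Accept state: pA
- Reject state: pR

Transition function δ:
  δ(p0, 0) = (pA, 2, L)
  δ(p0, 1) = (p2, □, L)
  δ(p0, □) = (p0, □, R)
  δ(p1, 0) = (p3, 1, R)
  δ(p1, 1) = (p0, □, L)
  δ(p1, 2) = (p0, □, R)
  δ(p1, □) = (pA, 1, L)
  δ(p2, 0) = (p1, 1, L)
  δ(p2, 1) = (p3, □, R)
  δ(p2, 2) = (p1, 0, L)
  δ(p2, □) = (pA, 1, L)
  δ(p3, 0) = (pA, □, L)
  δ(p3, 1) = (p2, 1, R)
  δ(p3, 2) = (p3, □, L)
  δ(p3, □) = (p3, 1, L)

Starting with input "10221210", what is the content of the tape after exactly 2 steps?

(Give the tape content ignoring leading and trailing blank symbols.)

Execution trace:
Initial: [p0]10221210
Step 1: δ(p0, 1) = (p2, □, L) → [p2]□□0221210
Step 2: δ(p2, □) = (pA, 1, L) → [pA]□1□0221210

The machine reaches the accept state pA and halts.

After 2 steps, the tape (ignoring leading/trailing blanks) is: 1□0221210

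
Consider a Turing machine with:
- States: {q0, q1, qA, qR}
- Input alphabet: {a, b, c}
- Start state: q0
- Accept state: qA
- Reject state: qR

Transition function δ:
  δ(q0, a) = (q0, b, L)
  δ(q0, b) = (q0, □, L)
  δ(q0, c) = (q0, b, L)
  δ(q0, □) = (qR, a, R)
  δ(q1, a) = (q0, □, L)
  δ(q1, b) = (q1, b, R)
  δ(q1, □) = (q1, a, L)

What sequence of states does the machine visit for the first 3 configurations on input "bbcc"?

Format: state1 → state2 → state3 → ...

Execution trace:
Initial: [q0]bbcc
Step 1: δ(q0, b) = (q0, □, L) → [q0]□□bcc
Step 2: δ(q0, □) = (qR, a, R) → a[qR]□bcc

The machine reaches the reject state qR and halts.

State sequence: q0 → q0 → qR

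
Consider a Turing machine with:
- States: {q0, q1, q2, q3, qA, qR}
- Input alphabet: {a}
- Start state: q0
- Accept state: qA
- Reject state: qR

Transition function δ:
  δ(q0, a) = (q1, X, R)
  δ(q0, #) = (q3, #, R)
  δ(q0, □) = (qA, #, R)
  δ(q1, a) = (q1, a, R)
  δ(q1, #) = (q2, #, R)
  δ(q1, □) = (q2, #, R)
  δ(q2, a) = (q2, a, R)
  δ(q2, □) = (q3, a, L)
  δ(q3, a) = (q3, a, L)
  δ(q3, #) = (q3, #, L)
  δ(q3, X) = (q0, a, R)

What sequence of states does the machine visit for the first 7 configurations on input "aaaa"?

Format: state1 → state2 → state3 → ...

Execution trace:
Initial: [q0]aaaa
Step 1: δ(q0, a) = (q1, X, R) → X[q1]aaa
Step 2: δ(q1, a) = (q1, a, R) → Xa[q1]aa
Step 3: δ(q1, a) = (q1, a, R) → Xaa[q1]a
Step 4: δ(q1, a) = (q1, a, R) → Xaaa[q1]□
Step 5: δ(q1, □) = (q2, #, R) → Xaaa#[q2]□
Step 6: δ(q2, □) = (q3, a, L) → Xaaa[q3]#a

State sequence: q0 → q1 → q1 → q1 → q1 → q2 → q3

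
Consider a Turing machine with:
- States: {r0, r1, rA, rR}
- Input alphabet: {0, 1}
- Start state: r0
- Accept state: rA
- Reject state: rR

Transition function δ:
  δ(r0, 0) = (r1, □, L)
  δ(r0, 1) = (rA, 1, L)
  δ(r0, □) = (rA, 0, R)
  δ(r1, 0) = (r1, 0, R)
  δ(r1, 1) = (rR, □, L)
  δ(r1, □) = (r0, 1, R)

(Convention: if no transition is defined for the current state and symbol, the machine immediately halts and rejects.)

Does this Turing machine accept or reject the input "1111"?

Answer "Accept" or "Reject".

Execution trace:
Initial: [r0]1111
Step 1: δ(r0, 1) = (rA, 1, L) → [rA]□1111

The machine reaches the accept state rA and halts.

Answer: Accept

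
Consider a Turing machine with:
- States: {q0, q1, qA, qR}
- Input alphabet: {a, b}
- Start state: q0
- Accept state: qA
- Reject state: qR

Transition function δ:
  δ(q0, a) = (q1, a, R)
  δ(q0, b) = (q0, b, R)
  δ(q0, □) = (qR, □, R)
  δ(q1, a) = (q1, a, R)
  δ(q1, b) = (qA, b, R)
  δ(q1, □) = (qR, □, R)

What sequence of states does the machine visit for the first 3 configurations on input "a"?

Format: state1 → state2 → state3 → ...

Execution trace:
Initial: [q0]a
Step 1: δ(q0, a) = (q1, a, R) → a[q1]□
Step 2: δ(q1, □) = (qR, □, R) → a□[qR]□

The machine reaches the reject state qR and halts.

State sequence: q0 → q1 → qR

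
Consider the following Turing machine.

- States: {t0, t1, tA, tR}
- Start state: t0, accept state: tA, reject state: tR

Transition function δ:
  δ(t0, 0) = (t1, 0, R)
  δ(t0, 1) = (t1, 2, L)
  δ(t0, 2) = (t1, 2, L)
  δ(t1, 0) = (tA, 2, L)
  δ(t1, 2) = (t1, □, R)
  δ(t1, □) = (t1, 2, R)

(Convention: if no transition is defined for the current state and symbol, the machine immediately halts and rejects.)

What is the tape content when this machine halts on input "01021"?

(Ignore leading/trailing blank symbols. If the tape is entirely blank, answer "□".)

Execution trace:
Initial: [t0]01021
Step 1: δ(t0, 0) = (t1, 0, R) → 0[t1]1021

No transition is defined for δ(t1, 1). By convention the machine halts and rejects.

Final tape (ignoring leading/trailing blanks): 01021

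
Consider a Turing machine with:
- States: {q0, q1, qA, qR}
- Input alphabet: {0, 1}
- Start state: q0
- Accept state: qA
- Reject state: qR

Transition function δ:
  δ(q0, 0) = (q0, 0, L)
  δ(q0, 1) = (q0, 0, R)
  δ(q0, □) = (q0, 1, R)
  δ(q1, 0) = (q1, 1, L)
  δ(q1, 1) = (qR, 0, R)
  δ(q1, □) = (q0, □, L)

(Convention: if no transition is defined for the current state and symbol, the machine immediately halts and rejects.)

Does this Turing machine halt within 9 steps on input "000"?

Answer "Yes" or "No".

Execution trace:
Initial: [q0]000
Step 1: δ(q0, 0) = (q0, 0, L) → [q0]□000
Step 2: δ(q0, □) = (q0, 1, R) → 1[q0]000
Step 3: δ(q0, 0) = (q0, 0, L) → [q0]1000
Step 4: δ(q0, 1) = (q0, 0, R) → 0[q0]000
Step 5: δ(q0, 0) = (q0, 0, L) → [q0]0000
Step 6: δ(q0, 0) = (q0, 0, L) → [q0]□0000
Step 7: δ(q0, □) = (q0, 1, R) → 1[q0]0000
Step 8: δ(q0, 0) = (q0, 0, L) → [q0]10000
Step 9: δ(q0, 1) = (q0, 0, R) → 0[q0]0000

The machine has not reached a halting state after 9 steps.
The machine did not halt within the 9-step bound.

Answer: No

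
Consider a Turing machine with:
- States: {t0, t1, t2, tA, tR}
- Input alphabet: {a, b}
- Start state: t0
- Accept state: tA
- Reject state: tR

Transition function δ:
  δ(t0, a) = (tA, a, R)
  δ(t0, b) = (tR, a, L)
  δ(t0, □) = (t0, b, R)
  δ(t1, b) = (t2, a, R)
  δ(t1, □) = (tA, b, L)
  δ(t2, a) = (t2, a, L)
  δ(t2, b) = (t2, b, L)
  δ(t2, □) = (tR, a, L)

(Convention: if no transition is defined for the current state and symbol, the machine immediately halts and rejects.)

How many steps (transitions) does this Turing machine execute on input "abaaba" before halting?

Execution trace:
Initial: [t0]abaaba
Step 1: δ(t0, a) = (tA, a, R) → a[tA]baaba

The machine reaches the accept state tA and halts.

The machine executed 1 step before halting.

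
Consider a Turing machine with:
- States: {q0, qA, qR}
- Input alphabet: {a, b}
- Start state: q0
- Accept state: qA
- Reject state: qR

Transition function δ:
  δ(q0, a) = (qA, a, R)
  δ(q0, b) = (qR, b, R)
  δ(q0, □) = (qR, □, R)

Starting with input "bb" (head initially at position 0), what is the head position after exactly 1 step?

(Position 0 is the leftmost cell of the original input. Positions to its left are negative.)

Execution trace (head position shown):
Step 0: [q0]bb  (head at position 0)
Step 1: move right → b[qR]b  (head at position 1)

After 1 step, the head is at position 1.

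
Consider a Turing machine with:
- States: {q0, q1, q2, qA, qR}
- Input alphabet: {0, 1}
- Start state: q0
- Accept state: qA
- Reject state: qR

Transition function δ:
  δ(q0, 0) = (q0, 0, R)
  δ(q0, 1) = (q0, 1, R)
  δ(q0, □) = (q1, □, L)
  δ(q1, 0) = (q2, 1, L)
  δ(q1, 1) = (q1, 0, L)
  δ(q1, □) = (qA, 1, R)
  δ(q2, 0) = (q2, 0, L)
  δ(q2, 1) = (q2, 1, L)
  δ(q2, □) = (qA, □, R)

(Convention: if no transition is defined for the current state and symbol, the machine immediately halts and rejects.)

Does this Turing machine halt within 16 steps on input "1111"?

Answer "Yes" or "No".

Execution trace:
Initial: [q0]1111
Step 1: δ(q0, 1) = (q0, 1, R) → 1[q0]111
Step 2: δ(q0, 1) = (q0, 1, R) → 11[q0]11
Step 3: δ(q0, 1) = (q0, 1, R) → 111[q0]1
Step 4: δ(q0, 1) = (q0, 1, R) → 1111[q0]□
Step 5: δ(q0, □) = (q1, □, L) → 111[q1]1□
Step 6: δ(q1, 1) = (q1, 0, L) → 11[q1]10□
Step 7: δ(q1, 1) = (q1, 0, L) → 1[q1]100□
Step 8: δ(q1, 1) = (q1, 0, L) → [q1]1000□
Step 9: δ(q1, 1) = (q1, 0, L) → [q1]□0000□
Step 10: δ(q1, □) = (qA, 1, R) → 1[qA]0000□

The machine reaches the accept state qA and halts.
The machine halted after 10 steps (within the 16-step bound).

Answer: Yes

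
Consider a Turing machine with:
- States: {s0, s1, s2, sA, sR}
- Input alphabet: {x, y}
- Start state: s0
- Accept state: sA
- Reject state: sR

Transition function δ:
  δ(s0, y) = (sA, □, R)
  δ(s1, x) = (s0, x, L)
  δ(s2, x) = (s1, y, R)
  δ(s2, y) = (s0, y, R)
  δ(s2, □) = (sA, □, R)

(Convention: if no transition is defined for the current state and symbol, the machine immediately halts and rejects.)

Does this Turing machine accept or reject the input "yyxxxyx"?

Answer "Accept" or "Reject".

Execution trace:
Initial: [s0]yyxxxyx
Step 1: δ(s0, y) = (sA, □, R) → □[sA]yxxxyx

The machine reaches the accept state sA and halts.

Answer: Accept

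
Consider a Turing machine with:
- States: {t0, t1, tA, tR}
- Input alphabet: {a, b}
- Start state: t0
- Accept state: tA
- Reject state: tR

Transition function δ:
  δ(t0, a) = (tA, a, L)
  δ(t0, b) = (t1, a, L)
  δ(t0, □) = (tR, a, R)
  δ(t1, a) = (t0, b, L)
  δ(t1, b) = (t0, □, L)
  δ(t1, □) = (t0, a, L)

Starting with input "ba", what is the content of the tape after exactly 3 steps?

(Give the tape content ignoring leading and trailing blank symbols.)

Execution trace:
Initial: [t0]ba
Step 1: δ(t0, b) = (t1, a, L) → [t1]□aa
Step 2: δ(t1, □) = (t0, a, L) → [t0]□aaa
Step 3: δ(t0, □) = (tR, a, R) → a[tR]aaa

The machine reaches the reject state tR and halts.

After 3 steps, the tape (ignoring leading/trailing blanks) is: aaaa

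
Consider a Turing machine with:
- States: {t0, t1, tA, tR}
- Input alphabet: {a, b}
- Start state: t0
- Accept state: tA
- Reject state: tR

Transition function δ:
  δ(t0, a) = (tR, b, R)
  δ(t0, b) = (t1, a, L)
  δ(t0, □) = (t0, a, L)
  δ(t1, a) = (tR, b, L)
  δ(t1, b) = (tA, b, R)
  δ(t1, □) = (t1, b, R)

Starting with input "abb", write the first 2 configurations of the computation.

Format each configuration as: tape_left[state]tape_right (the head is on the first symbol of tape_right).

Transitions applied:
Step 1: δ(t0, a) = (tR, b, R)

The first 2 configurations are:
[t0]abb ⊢ b[tR]bb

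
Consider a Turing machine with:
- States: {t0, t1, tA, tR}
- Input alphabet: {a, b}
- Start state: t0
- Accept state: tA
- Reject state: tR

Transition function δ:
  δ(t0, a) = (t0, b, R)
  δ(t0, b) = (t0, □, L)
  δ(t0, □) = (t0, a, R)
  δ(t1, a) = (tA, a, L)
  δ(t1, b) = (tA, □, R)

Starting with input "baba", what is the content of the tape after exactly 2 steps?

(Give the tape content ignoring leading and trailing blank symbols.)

Execution trace:
Initial: [t0]baba
Step 1: δ(t0, b) = (t0, □, L) → [t0]□□aba
Step 2: δ(t0, □) = (t0, a, R) → a[t0]□aba

After 2 steps, the tape (ignoring leading/trailing blanks) is: a□aba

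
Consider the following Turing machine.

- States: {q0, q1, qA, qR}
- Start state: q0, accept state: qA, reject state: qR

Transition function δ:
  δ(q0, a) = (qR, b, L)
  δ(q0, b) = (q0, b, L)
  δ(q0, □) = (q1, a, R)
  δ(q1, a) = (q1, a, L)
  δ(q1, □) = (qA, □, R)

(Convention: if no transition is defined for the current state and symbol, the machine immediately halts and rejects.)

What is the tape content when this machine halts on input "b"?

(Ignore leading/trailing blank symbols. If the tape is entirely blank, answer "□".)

Execution trace:
Initial: [q0]b
Step 1: δ(q0, b) = (q0, b, L) → [q0]□b
Step 2: δ(q0, □) = (q1, a, R) → a[q1]b

No transition is defined for δ(q1, b). By convention the machine halts and rejects.

Final tape (ignoring leading/trailing blanks): ab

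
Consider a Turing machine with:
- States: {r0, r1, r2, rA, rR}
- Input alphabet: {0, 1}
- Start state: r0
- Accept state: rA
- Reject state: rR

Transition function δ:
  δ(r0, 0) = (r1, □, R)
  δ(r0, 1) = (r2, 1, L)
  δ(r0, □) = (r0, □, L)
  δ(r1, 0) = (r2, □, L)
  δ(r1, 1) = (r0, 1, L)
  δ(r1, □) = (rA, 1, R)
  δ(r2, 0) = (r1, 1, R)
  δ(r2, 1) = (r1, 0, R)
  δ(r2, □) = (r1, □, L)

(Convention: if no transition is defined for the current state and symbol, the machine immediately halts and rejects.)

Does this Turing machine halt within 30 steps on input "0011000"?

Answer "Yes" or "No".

Execution trace:
Initial: [r0]0011000
Step 1: δ(r0, 0) = (r1, □, R) → □[r1]011000
Step 2: δ(r1, 0) = (r2, □, L) → [r2]□□11000
Step 3: δ(r2, □) = (r1, □, L) → [r1]□□□11000
Step 4: δ(r1, □) = (rA, 1, R) → 1[rA]□□11000

The machine reaches the accept state rA and halts.
The machine halted after 4 steps (within the 30-step bound).

Answer: Yes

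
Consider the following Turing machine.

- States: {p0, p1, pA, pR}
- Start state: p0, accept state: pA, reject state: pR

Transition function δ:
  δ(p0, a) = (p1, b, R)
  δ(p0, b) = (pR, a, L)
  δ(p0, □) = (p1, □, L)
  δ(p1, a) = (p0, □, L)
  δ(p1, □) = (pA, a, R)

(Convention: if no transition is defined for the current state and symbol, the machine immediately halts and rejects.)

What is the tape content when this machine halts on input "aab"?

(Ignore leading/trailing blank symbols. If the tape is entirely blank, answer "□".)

Execution trace:
Initial: [p0]aab
Step 1: δ(p0, a) = (p1, b, R) → b[p1]ab
Step 2: δ(p1, a) = (p0, □, L) → [p0]b□b
Step 3: δ(p0, b) = (pR, a, L) → [pR]□a□b

The machine reaches the reject state pR and halts.

Final tape (ignoring leading/trailing blanks): a□b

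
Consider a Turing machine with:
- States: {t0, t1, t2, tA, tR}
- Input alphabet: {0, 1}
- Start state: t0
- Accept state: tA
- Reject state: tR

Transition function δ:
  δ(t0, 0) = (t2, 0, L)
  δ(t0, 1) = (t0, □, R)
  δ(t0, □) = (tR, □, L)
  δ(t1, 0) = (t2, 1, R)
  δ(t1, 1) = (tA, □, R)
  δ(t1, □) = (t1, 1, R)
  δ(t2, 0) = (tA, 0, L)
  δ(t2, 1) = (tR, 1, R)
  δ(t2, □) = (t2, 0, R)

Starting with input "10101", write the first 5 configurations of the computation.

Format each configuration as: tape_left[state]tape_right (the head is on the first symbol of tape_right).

Transitions applied:
Step 1: δ(t0, 1) = (t0, □, R)
Step 2: δ(t0, 0) = (t2, 0, L)
Step 3: δ(t2, □) = (t2, 0, R)
Step 4: δ(t2, 0) = (tA, 0, L)

The first 5 configurations are:
[t0]10101 ⊢ □[t0]0101 ⊢ [t2]□0101 ⊢ 0[t2]0101 ⊢ [tA]00101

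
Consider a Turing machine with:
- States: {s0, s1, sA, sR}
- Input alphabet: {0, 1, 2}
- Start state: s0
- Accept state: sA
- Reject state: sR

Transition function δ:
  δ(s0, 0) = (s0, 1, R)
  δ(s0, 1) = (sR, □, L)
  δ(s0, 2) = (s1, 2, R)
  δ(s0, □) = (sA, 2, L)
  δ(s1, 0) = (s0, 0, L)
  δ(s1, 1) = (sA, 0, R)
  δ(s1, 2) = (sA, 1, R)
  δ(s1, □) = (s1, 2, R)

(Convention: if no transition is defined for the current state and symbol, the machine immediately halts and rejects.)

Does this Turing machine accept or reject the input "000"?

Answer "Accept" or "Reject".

Execution trace:
Initial: [s0]000
Step 1: δ(s0, 0) = (s0, 1, R) → 1[s0]00
Step 2: δ(s0, 0) = (s0, 1, R) → 11[s0]0
Step 3: δ(s0, 0) = (s0, 1, R) → 111[s0]□
Step 4: δ(s0, □) = (sA, 2, L) → 11[sA]12

The machine reaches the accept state sA and halts.

Answer: Accept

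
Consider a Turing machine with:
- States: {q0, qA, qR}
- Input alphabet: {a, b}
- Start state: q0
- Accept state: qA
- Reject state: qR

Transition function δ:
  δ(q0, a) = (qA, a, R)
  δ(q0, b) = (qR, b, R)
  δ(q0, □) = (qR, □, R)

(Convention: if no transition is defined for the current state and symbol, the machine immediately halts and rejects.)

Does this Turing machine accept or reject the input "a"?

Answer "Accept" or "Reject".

Execution trace:
Initial: [q0]a
Step 1: δ(q0, a) = (qA, a, R) → a[qA]□

The machine reaches the accept state qA and halts.

Answer: Accept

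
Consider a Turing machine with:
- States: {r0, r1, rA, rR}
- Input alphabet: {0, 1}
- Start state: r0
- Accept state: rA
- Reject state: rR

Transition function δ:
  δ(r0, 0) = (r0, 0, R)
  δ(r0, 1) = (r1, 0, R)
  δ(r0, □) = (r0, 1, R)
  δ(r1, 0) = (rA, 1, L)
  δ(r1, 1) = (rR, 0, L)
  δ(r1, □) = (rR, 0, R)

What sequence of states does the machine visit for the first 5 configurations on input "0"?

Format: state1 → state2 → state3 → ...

Execution trace:
Initial: [r0]0
Step 1: δ(r0, 0) = (r0, 0, R) → 0[r0]□
Step 2: δ(r0, □) = (r0, 1, R) → 01[r0]□
Step 3: δ(r0, □) = (r0, 1, R) → 011[r0]□
Step 4: δ(r0, □) = (r0, 1, R) → 0111[r0]□

State sequence: r0 → r0 → r0 → r0 → r0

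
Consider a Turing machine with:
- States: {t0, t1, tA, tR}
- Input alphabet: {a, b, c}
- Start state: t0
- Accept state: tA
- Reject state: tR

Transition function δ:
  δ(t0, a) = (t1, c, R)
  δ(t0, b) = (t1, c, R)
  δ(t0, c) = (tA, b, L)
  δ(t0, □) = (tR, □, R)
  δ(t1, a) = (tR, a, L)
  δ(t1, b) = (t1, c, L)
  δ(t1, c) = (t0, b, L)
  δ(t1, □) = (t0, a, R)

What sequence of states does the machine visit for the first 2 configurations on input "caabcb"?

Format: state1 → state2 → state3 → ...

Execution trace:
Initial: [t0]caabcb
Step 1: δ(t0, c) = (tA, b, L) → [tA]□baabcb

The machine reaches the accept state tA and halts.

State sequence: t0 → tA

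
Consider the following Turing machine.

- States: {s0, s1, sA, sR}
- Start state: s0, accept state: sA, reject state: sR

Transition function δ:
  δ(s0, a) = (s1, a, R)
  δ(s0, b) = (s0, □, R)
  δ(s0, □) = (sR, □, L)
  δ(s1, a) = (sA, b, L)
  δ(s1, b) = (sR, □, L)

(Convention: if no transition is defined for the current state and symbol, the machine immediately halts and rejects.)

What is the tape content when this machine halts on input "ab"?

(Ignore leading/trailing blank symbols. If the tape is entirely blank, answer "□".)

Execution trace:
Initial: [s0]ab
Step 1: δ(s0, a) = (s1, a, R) → a[s1]b
Step 2: δ(s1, b) = (sR, □, L) → [sR]a□

The machine reaches the reject state sR and halts.

Final tape (ignoring leading/trailing blanks): a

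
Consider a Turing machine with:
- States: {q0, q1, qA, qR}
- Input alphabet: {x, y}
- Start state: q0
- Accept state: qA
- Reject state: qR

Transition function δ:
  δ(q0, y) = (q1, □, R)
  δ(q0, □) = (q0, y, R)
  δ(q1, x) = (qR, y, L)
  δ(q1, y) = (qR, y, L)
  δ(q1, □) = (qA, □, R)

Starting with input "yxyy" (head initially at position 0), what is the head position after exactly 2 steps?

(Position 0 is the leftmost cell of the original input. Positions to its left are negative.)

Execution trace (head position shown):
Step 0: [q0]yxyy  (head at position 0)
Step 1: move right → □[q1]xyy  (head at position 1)
Step 2: move left → [qR]□yyy  (head at position 0)

After 2 steps, the head is at position 0.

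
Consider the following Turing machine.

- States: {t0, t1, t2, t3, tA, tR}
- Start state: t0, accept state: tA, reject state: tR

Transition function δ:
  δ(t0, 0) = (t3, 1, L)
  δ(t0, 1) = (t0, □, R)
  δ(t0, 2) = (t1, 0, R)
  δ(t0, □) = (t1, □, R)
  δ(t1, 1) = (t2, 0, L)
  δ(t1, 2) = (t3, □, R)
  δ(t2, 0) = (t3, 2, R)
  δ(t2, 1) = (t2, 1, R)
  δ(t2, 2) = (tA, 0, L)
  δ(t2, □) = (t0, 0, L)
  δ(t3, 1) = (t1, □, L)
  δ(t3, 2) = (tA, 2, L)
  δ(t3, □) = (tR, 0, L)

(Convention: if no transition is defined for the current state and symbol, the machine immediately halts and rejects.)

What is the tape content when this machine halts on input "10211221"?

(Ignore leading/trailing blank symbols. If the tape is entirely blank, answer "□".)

Execution trace:
Initial: [t0]10211221
Step 1: δ(t0, 1) = (t0, □, R) → □[t0]0211221
Step 2: δ(t0, 0) = (t3, 1, L) → [t3]□1211221
Step 3: δ(t3, □) = (tR, 0, L) → [tR]□01211221

The machine reaches the reject state tR and halts.

Final tape (ignoring leading/trailing blanks): 01211221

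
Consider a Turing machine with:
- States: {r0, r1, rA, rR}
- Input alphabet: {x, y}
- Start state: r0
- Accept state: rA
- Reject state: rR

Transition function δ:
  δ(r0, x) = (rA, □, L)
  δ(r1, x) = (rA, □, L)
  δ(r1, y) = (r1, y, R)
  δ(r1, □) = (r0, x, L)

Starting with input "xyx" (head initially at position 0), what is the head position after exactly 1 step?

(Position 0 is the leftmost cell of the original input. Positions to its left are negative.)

Execution trace (head position shown):
Step 0: [r0]xyx  (head at position 0)
Step 1: move left → [rA]□□yx  (head at position -1)

After 1 step, the head is at position -1.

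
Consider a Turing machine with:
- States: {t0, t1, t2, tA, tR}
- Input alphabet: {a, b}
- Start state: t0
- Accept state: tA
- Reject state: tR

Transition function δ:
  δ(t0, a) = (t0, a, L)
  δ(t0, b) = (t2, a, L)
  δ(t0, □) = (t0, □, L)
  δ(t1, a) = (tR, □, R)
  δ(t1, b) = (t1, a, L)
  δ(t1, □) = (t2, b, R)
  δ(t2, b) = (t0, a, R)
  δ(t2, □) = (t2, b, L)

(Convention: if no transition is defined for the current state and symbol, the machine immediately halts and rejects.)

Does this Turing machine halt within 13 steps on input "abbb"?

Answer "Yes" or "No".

Execution trace:
Initial: [t0]abbb
Step 1: δ(t0, a) = (t0, a, L) → [t0]□abbb
Step 2: δ(t0, □) = (t0, □, L) → [t0]□□abbb
Step 3: δ(t0, □) = (t0, □, L) → [t0]□□□abbb
Step 4: δ(t0, □) = (t0, □, L) → [t0]□□□□abbb
Step 5: δ(t0, □) = (t0, □, L) → [t0]□□□□□abbb
Step 6: δ(t0, □) = (t0, □, L) → [t0]□□□□□□abbb
Step 7: δ(t0, □) = (t0, □, L) → [t0]□□□□□□□abbb
Step 8: δ(t0, □) = (t0, □, L) → [t0]□□□□□□□□abbb
Step 9: δ(t0, □) = (t0, □, L) → [t0]□□□□□□□□□abbb
Step 10: δ(t0, □) = (t0, □, L) → [t0]□□□□□□□□□□abbb
Step 11: δ(t0, □) = (t0, □, L) → [t0]□□□□□□□□□□□abbb
Step 12: δ(t0, □) = (t0, □, L) → [t0]□□□□□□□□□□□□abbb
Step 13: δ(t0, □) = (t0, □, L) → [t0]□□□□□□□□□□□□□abbb

The machine has not reached a halting state after 13 steps.
The machine did not halt within the 13-step bound.

Answer: No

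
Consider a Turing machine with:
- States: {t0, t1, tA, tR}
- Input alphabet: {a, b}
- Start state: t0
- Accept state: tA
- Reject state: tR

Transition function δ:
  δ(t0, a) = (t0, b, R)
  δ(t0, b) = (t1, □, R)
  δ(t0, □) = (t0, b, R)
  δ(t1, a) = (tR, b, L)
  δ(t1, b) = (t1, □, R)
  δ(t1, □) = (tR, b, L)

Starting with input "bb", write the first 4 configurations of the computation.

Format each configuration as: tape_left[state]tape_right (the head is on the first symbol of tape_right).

Transitions applied:
Step 1: δ(t0, b) = (t1, □, R)
Step 2: δ(t1, b) = (t1, □, R)
Step 3: δ(t1, □) = (tR, b, L)

The first 4 configurations are:
[t0]bb ⊢ □[t1]b ⊢ □□[t1]□ ⊢ □[tR]□b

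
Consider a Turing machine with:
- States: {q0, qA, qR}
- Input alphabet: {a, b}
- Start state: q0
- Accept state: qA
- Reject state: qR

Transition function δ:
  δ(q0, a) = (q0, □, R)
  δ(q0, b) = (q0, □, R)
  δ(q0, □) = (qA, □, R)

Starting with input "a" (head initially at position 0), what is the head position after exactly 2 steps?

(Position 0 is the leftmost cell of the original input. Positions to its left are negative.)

Execution trace (head position shown):
Step 0: [q0]a  (head at position 0)
Step 1: move right → □[q0]□  (head at position 1)
Step 2: move right → □□[qA]□  (head at position 2)

After 2 steps, the head is at position 2.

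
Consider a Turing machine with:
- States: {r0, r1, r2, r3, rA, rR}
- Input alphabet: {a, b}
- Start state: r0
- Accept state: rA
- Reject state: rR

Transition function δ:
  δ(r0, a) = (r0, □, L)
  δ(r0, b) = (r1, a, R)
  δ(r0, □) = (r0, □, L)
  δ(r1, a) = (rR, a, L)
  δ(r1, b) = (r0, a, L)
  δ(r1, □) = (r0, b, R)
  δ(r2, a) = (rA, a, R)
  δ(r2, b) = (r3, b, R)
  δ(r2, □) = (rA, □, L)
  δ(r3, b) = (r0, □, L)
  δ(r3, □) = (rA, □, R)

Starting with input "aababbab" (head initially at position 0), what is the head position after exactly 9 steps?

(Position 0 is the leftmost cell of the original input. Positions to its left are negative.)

Execution trace (head position shown):
Step 0: [r0]aababbab  (head at position 0)
Step 1: move left → [r0]□□ababbab  (head at position -1)
Step 2: move left → [r0]□□□ababbab  (head at position -2)
Step 3: move left → [r0]□□□□ababbab  (head at position -3)
Step 4: move left → [r0]□□□□□ababbab  (head at position -4)
Step 5: move left → [r0]□□□□□□ababbab  (head at position -5)
Step 6: move left → [r0]□□□□□□□ababbab  (head at position -6)
Step 7: move left → [r0]□□□□□□□□ababbab  (head at position -7)
Step 8: move left → [r0]□□□□□□□□□ababbab  (head at position -8)
Step 9: move left → [r0]□□□□□□□□□□ababbab  (head at position -9)

After 9 steps, the head is at position -9.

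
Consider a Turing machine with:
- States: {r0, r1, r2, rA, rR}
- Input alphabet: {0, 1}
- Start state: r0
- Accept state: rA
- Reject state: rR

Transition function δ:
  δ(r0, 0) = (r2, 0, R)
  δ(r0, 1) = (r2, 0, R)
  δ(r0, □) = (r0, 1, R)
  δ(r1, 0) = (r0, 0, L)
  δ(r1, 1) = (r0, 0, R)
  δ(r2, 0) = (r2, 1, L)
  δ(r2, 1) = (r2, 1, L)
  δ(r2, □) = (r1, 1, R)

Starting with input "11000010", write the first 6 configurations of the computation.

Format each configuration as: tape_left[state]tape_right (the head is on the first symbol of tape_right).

Transitions applied:
Step 1: δ(r0, 1) = (r2, 0, R)
Step 2: δ(r2, 1) = (r2, 1, L)
Step 3: δ(r2, 0) = (r2, 1, L)
Step 4: δ(r2, □) = (r1, 1, R)
Step 5: δ(r1, 1) = (r0, 0, R)

The first 6 configurations are:
[r0]11000010 ⊢ 0[r2]1000010 ⊢ [r2]01000010 ⊢ [r2]□11000010 ⊢ 1[r1]11000010 ⊢ 10[r0]1000010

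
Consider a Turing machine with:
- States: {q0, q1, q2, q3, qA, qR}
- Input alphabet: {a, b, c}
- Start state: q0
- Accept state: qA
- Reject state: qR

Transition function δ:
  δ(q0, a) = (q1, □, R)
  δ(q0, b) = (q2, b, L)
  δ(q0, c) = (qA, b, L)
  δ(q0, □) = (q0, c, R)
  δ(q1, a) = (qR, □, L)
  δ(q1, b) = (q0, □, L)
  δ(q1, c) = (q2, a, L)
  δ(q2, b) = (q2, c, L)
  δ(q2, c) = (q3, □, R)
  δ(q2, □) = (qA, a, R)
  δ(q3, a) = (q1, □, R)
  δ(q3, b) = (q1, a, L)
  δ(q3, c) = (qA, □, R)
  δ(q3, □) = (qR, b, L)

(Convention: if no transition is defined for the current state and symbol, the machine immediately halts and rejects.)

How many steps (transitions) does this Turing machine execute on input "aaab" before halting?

Execution trace:
Initial: [q0]aaab
Step 1: δ(q0, a) = (q1, □, R) → □[q1]aab
Step 2: δ(q1, a) = (qR, □, L) → [qR]□□ab

The machine reaches the reject state qR and halts.

The machine executed 2 steps before halting.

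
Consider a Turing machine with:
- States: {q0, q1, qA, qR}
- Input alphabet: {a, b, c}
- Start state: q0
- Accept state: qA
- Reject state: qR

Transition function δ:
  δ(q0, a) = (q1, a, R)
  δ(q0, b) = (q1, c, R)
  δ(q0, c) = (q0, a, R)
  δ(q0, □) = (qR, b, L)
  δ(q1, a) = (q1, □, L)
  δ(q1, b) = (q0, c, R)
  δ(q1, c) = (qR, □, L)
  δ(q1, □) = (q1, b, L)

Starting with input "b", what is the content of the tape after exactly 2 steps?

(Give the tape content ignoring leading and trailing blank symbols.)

Execution trace:
Initial: [q0]b
Step 1: δ(q0, b) = (q1, c, R) → c[q1]□
Step 2: δ(q1, □) = (q1, b, L) → [q1]cb

After 2 steps, the tape (ignoring leading/trailing blanks) is: cb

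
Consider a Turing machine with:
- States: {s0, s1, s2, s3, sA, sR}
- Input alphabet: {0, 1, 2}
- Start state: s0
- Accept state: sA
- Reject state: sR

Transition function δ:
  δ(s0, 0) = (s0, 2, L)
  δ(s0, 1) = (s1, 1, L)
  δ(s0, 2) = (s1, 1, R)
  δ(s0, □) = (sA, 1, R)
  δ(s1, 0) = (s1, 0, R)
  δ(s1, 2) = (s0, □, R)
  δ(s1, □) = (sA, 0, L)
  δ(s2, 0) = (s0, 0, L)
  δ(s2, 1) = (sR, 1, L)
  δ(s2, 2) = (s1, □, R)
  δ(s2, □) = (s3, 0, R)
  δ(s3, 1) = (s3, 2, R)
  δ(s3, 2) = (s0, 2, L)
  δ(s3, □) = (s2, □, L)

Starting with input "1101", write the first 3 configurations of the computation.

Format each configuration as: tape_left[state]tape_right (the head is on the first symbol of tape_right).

Transitions applied:
Step 1: δ(s0, 1) = (s1, 1, L)
Step 2: δ(s1, □) = (sA, 0, L)

The first 3 configurations are:
[s0]1101 ⊢ [s1]□1101 ⊢ [sA]□01101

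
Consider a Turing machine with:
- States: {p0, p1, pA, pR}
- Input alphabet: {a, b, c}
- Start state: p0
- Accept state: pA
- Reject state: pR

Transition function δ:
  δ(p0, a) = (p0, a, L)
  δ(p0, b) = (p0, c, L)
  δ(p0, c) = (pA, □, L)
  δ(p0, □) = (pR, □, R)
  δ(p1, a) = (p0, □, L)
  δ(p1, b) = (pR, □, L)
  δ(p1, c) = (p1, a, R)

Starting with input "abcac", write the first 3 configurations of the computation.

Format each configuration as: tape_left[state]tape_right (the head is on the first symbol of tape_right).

Transitions applied:
Step 1: δ(p0, a) = (p0, a, L)
Step 2: δ(p0, □) = (pR, □, R)

The first 3 configurations are:
[p0]abcac ⊢ [p0]□abcac ⊢ □[pR]abcac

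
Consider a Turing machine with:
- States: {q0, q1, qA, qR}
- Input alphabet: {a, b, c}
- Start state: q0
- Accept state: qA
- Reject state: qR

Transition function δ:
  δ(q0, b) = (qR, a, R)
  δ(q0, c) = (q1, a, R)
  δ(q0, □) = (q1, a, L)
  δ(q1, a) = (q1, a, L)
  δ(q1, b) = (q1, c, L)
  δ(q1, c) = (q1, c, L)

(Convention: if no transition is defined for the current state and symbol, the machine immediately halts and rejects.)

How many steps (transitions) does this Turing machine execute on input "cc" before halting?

Execution trace:
Initial: [q0]cc
Step 1: δ(q0, c) = (q1, a, R) → a[q1]c
Step 2: δ(q1, c) = (q1, c, L) → [q1]ac
Step 3: δ(q1, a) = (q1, a, L) → [q1]□ac

No transition is defined for δ(q1, □). By convention the machine halts and rejects.

The machine executed 3 steps before halting.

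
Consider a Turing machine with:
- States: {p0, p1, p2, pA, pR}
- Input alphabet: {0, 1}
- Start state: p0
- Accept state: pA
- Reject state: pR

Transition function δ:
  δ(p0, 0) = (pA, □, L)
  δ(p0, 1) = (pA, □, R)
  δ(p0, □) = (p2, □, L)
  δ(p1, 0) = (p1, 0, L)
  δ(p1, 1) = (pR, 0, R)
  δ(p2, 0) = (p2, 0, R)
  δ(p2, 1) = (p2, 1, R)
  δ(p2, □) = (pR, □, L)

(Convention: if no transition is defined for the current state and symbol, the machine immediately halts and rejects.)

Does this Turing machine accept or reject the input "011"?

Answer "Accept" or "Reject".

Execution trace:
Initial: [p0]011
Step 1: δ(p0, 0) = (pA, □, L) → [pA]□□11

The machine reaches the accept state pA and halts.

Answer: Accept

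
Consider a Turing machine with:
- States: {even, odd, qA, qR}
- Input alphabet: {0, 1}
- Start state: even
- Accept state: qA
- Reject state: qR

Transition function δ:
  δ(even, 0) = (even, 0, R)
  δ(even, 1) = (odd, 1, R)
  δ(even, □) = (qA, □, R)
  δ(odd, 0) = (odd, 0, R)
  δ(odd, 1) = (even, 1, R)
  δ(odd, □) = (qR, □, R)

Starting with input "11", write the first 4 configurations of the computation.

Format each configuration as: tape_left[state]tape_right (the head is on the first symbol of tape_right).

Transitions applied:
Step 1: δ(even, 1) = (odd, 1, R)
Step 2: δ(odd, 1) = (even, 1, R)
Step 3: δ(even, □) = (qA, □, R)

The first 4 configurations are:
[even]11 ⊢ 1[odd]1 ⊢ 11[even]□ ⊢ 11□[qA]□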